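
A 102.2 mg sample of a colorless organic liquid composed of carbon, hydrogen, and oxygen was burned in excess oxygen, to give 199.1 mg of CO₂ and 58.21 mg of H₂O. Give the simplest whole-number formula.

mol C = 0.1991 g CO₂ ÷ 44.009 g/mol = 0.0045241 mol
mol H = 2 × 0.05821 g H₂O ÷ 18.015 g/mol = 0.0064624 mol
mass O = 0.1022 − (0.054339 + 0.0065141) = 0.041347 g → mol O = 0.041347 ÷ 15.999 = 0.0025844 mol
Divide by the smallest (0.0025844 mol): C 1.751, H 2.501, O 1.000
Multiplying each by 4 gives whole numbers: C 7.00, H 10.00, O 4.00

C7H10O4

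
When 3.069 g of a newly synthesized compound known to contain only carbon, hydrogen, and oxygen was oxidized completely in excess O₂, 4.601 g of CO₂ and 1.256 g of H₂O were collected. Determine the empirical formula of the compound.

mol C = 4.601 g CO₂ ÷ 44.009 g/mol = 0.10455 mol
mol H = 2 × 1.256 g H₂O ÷ 18.015 g/mol = 0.13944 mol
mass O = 3.069 − (1.2557 + 0.14055) = 1.6727 g → mol O = 1.6727 ÷ 15.999 = 0.10455 mol
Divide by the smallest (0.10455 mol): C 1.000, H 1.334, O 1.000
Multiplying each by 3 gives whole numbers: C 3.00, H 4.00, O 3.00

C3H4O3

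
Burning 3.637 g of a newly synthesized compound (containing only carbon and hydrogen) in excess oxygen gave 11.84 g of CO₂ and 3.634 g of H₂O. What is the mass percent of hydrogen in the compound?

mol C = 11.84 g CO₂ ÷ 44.009 g/mol = 0.26904 mol
mol H = 2 × 3.634 g H₂O ÷ 18.015 g/mol = 0.40344 mol
mass % H = 0.40667 g ÷ 3.637 g × 100%

11.18%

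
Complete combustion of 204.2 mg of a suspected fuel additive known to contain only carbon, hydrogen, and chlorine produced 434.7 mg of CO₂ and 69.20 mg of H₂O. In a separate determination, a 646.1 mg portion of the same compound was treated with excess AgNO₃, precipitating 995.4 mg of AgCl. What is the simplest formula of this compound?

mol C = 0.4347 g CO₂ ÷ 44.009 g/mol = 0.0098775 mol
mol H = 2 × 0.06920 g H₂O ÷ 18.015 g/mol = 0.0076825 mol
From the AgCl data: mol Cl per gram of compound = (0.9954 ÷ 143.318) ÷ 0.6461 = 0.010750 mol/g, so in the 0.2042 g combustion sample mol Cl = 0.0021951 mol
Divide by the smallest (0.0021951 mol): C 4.500, H 3.500, Cl 1.000
Multiplying each by 2 gives whole numbers: C 9.00, H 7.00, Cl 2.00

C9H7Cl2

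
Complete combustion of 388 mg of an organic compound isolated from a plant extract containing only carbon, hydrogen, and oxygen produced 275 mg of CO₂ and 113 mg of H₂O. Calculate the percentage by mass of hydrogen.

mol C = 0.275 g CO₂ ÷ 44.009 g/mol = 0.006249 mol
mol H = 2 × 0.113 g H₂O ÷ 18.015 g/mol = 0.01255 mol
mass O = 0.388 − (0.07505 + 0.01265) = 0.3003 g → mol O = 0.3003 ÷ 15.999 = 0.01877 mol
mass % H = 0.01265 g ÷ 0.388 g × 100%

3.3%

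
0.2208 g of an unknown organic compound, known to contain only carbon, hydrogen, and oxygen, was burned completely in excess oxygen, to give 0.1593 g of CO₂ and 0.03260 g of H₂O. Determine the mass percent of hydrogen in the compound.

1.65%

mol C = 0.1593 g CO₂ ÷ 44.009 g/mol = 0.0036197 mol
mol H = 2 × 0.03260 g H₂O ÷ 18.015 g/mol = 0.0036192 mol
mass O = 0.2208 − (0.043476 + 0.0036482) = 0.17368 g → mol O = 0.17368 ÷ 15.999 = 0.010855 mol
mass % H = 0.0036482 g ÷ 0.2208 g × 100%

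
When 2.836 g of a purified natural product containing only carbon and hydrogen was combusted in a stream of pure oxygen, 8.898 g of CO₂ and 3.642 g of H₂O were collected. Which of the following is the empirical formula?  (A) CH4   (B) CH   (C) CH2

(C) CH2

mol C = 8.898 g CO₂ ÷ 44.009 g/mol = 0.20219 mol
mol H = 2 × 3.642 g H₂O ÷ 18.015 g/mol = 0.40433 mol
Divide by the smallest (0.20219 mol): C 1.000, H 2.000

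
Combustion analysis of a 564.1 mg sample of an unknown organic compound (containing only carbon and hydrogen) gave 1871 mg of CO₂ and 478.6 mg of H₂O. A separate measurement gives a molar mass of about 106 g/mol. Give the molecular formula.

mol C = 1.871 g CO₂ ÷ 44.009 g/mol = 0.042514 mol
mol H = 2 × 0.4786 g H₂O ÷ 18.015 g/mol = 0.053133 mol
Divide by the smallest (0.042514 mol): C 1.000, H 1.250
Multiplying each by 4 gives whole numbers: C 4.00, H 5.00
Empirical formula: C4H5
Empirical-formula mass = 53.08 g/mol; 106 ÷ 53.08 ≈ 2, so the molecular formula is C8H10.

C8H10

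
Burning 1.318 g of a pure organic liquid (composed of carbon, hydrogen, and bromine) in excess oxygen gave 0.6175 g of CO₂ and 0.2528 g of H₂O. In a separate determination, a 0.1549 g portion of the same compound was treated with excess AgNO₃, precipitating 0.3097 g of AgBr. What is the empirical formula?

CH2Br

mol C = 0.6175 g CO₂ ÷ 44.009 g/mol = 0.014031 mol
mol H = 2 × 0.2528 g H₂O ÷ 18.015 g/mol = 0.028066 mol
From the AgBr data: mol Br per gram of compound = (0.3097 ÷ 187.772) ÷ 0.1549 = 0.010648 mol/g, so in the 1.318 g combustion sample mol Br = 0.014034 mol
Divide by the smallest (0.014031 mol): C 1.000, H 2.000, Br 1.000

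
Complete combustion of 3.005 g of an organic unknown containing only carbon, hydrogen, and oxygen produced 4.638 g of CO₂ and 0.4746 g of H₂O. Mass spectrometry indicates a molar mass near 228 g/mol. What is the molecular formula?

C8H4O8

mol C = 4.638 g CO₂ ÷ 44.009 g/mol = 0.10539 mol
mol H = 2 × 0.4746 g H₂O ÷ 18.015 g/mol = 0.052689 mol
mass O = 3.005 − (1.2658 + 0.053111) = 1.6861 g → mol O = 1.6861 ÷ 15.999 = 0.10539 mol
Divide by the smallest (0.052689 mol): C 2.000, H 1.000, O 2.000
Empirical formula: C2HO2
Empirical-formula mass = 57.03 g/mol; 228 ÷ 57.03 ≈ 4, so the molecular formula is C8H4O8.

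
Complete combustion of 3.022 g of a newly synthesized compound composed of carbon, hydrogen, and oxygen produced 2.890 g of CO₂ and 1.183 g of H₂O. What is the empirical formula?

CH2O2

mol C = 2.890 g CO₂ ÷ 44.009 g/mol = 0.065668 mol
mol H = 2 × 1.183 g H₂O ÷ 18.015 g/mol = 0.13133 mol
mass O = 3.022 − (0.78874 + 0.13239) = 2.1009 g → mol O = 2.1009 ÷ 15.999 = 0.13131 mol
Divide by the smallest (0.065668 mol): C 1.000, H 2.000, O 2.000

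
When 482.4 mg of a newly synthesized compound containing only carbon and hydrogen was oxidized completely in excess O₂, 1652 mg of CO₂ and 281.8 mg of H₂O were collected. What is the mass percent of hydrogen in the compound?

6.54%

mol C = 1.652 g CO₂ ÷ 44.009 g/mol = 0.037538 mol
mol H = 2 × 0.2818 g H₂O ÷ 18.015 g/mol = 0.031285 mol
mass % H = 0.031535 g ÷ 0.4824 g × 100%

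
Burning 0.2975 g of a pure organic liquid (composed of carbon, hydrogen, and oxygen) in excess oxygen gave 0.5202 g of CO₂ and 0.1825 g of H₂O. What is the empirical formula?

mol C = 0.5202 g CO₂ ÷ 44.009 g/mol = 0.011820 mol
mol H = 2 × 0.1825 g H₂O ÷ 18.015 g/mol = 0.020261 mol
mass O = 0.2975 − (0.14197 + 0.020423) = 0.13510 g → mol O = 0.13510 ÷ 15.999 = 0.0084445 mol
Divide by the smallest (0.0084445 mol): C 1.400, H 2.399, O 1.000
Multiplying each by 5 gives whole numbers: C 7.00, H 12.00, O 5.00

C7H12O5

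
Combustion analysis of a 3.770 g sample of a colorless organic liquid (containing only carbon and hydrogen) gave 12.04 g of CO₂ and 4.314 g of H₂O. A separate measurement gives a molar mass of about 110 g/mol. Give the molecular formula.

C8H14

mol C = 12.04 g CO₂ ÷ 44.009 g/mol = 0.27358 mol
mol H = 2 × 4.314 g H₂O ÷ 18.015 g/mol = 0.47893 mol
Divide by the smallest (0.27358 mol): C 1.000, H 1.751
Multiplying each by 4 gives whole numbers: C 4.00, H 7.00
Empirical formula: C4H7
Empirical-formula mass = 55.10 g/mol; 110 ÷ 55.10 ≈ 2, so the molecular formula is C8H14.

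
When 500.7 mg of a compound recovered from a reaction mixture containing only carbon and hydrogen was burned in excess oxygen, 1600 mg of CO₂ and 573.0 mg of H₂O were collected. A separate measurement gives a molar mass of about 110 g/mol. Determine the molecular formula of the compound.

mol C = 1.600 g CO₂ ÷ 44.009 g/mol = 0.036356 mol
mol H = 2 × 0.5730 g H₂O ÷ 18.015 g/mol = 0.063614 mol
Divide by the smallest (0.036356 mol): C 1.000, H 1.750
Multiplying each by 4 gives whole numbers: C 4.00, H 7.00
Empirical formula: C4H7
Empirical-formula mass = 55.10 g/mol; 110 ÷ 55.10 ≈ 2, so the molecular formula is C8H14.

C8H14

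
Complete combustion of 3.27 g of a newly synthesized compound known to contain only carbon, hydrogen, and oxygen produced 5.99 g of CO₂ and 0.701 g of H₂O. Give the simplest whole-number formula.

C7H4O5

mol C = 5.99 g CO₂ ÷ 44.009 g/mol = 0.1361 mol
mol H = 2 × 0.701 g H₂O ÷ 18.015 g/mol = 0.07782 mol
mass O = 3.27 − (1.635 + 0.07845) = 1.557 g → mol O = 1.557 ÷ 15.999 = 0.09730 mol
Divide by the smallest (0.07782 mol): C 1.749, H 1.000, O 1.250
Multiplying each by 4 gives whole numbers: C 7.00, H 4.00, O 5.00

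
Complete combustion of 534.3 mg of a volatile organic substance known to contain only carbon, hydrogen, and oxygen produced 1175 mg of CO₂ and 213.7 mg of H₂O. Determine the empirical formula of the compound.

mol C = 1.175 g CO₂ ÷ 44.009 g/mol = 0.026699 mol
mol H = 2 × 0.2137 g H₂O ÷ 18.015 g/mol = 0.023725 mol
mass O = 0.5343 − (0.32068 + 0.023914) = 0.18970 g → mol O = 0.18970 ÷ 15.999 = 0.011857 mol
Divide by the smallest (0.011857 mol): C 2.252, H 2.001, O 1.000
Multiplying each by 4 gives whole numbers: C 9.01, H 8.00, O 4.00

C9H8O4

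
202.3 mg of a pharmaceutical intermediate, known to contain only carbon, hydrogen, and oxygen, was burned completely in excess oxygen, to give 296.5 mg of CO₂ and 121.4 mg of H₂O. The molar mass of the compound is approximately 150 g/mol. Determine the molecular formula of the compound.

C5H10O5

mol C = 0.2965 g CO₂ ÷ 44.009 g/mol = 0.0067373 mol
mol H = 2 × 0.1214 g H₂O ÷ 18.015 g/mol = 0.013478 mol
mass O = 0.2023 − (0.080921 + 0.013585) = 0.10779 g → mol O = 0.10779 ÷ 15.999 = 0.0067375 mol
Divide by the smallest (0.0067373 mol): C 1.000, H 2.000, O 1.000
Empirical formula: CH2O
Empirical-formula mass = 30.03 g/mol; 150 ÷ 30.03 ≈ 5, so the molecular formula is C5H10O5.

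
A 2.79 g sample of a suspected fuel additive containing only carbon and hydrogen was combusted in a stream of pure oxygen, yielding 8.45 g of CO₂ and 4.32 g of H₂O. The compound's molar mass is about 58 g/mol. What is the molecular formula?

mol C = 8.45 g CO₂ ÷ 44.009 g/mol = 0.1920 mol
mol H = 2 × 4.32 g H₂O ÷ 18.015 g/mol = 0.4796 mol
Divide by the smallest (0.1920 mol): C 1.000, H 2.498
Multiplying each by 2 gives whole numbers: C 2.00, H 5.00
Empirical formula: C2H5
Empirical-formula mass = 29.06 g/mol; 58 ÷ 29.06 ≈ 2, so the molecular formula is C4H10.

C4H10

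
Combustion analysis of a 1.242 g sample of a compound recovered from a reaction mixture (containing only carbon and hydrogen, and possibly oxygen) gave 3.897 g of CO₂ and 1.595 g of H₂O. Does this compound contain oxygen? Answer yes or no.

mol C = 3.897 g CO₂ ÷ 44.009 g/mol = 0.088550 mol
mol H = 2 × 1.595 g H₂O ÷ 18.015 g/mol = 0.17707 mol
C and H together account for 1.2421 g — essentially the entire 1.242 g sample — so the compound contains no oxygen.

no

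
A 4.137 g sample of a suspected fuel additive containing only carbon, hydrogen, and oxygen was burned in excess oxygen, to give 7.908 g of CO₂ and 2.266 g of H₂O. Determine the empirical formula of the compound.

mol C = 7.908 g CO₂ ÷ 44.009 g/mol = 0.17969 mol
mol H = 2 × 2.266 g H₂O ÷ 18.015 g/mol = 0.25157 mol
mass O = 4.137 − (2.1583 + 0.25358) = 1.7252 g → mol O = 1.7252 ÷ 15.999 = 0.10783 mol
Divide by the smallest (0.10783 mol): C 1.666, H 2.333, O 1.000
Multiplying each by 3 gives whole numbers: C 5.00, H 7.00, O 3.00

C5H7O3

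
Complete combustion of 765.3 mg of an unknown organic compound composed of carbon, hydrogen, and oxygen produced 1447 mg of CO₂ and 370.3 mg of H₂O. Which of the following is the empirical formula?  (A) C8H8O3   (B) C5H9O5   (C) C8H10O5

(C) C8H10O5

mol C = 1.447 g CO₂ ÷ 44.009 g/mol = 0.032880 mol
mol H = 2 × 0.3703 g H₂O ÷ 18.015 g/mol = 0.041110 mol
mass O = 0.7653 − (0.39492 + 0.041439) = 0.32894 g → mol O = 0.32894 ÷ 15.999 = 0.020560 mol
Divide by the smallest (0.020560 mol): C 1.599, H 1.999, O 1.000
Multiplying each by 5 gives whole numbers: C 8.00, H 10.00, O 5.00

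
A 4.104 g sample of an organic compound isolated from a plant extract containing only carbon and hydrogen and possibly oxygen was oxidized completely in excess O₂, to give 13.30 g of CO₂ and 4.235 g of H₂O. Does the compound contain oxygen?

no

mol C = 13.30 g CO₂ ÷ 44.009 g/mol = 0.30221 mol
mol H = 2 × 4.235 g H₂O ÷ 18.015 g/mol = 0.47016 mol
C and H together account for 4.1038 g — essentially the entire 4.104 g sample — so the compound contains no oxygen.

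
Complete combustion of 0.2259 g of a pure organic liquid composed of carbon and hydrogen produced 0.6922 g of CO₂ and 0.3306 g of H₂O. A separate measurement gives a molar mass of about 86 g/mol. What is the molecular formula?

mol C = 0.6922 g CO₂ ÷ 44.009 g/mol = 0.015729 mol
mol H = 2 × 0.3306 g H₂O ÷ 18.015 g/mol = 0.036703 mol
Divide by the smallest (0.015729 mol): C 1.000, H 2.334
Multiplying each by 3 gives whole numbers: C 3.00, H 7.00
Empirical formula: C3H7
Empirical-formula mass = 43.09 g/mol; 86 ÷ 43.09 ≈ 2, so the molecular formula is C6H14.

C6H14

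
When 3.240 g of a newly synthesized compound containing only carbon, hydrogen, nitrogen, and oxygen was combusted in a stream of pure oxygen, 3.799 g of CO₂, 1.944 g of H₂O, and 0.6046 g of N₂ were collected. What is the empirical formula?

mol C = 3.799 g CO₂ ÷ 44.009 g/mol = 0.086323 mol
mol H = 2 × 1.944 g H₂O ÷ 18.015 g/mol = 0.21582 mol
mol N = 2 × 0.6046 g N₂ ÷ 28.014 g/mol = 0.043164 mol
mass O = 3.240 − (1.0368 + 0.21755 + 0.60460) = 1.3810 g → mol O = 1.3810 ÷ 15.999 = 0.086319 mol
Divide by the smallest (0.043164 mol): C 2.000, H 5.000, N 1.000, O 2.000

C2H5NO2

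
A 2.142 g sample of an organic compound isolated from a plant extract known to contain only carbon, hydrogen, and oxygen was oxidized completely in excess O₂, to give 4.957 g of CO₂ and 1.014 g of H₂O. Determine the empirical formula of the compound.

C8H8O3

mol C = 4.957 g CO₂ ÷ 44.009 g/mol = 0.11264 mol
mol H = 2 × 1.014 g H₂O ÷ 18.015 g/mol = 0.11257 mol
mass O = 2.142 − (1.3529 + 0.11347) = 0.67565 g → mol O = 0.67565 ÷ 15.999 = 0.042231 mol
Divide by the smallest (0.042231 mol): C 2.667, H 2.666, O 1.000
Multiplying each by 3 gives whole numbers: C 8.00, H 8.00, O 3.00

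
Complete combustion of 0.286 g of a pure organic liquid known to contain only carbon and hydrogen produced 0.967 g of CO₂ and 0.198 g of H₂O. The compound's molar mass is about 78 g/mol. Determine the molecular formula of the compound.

mol C = 0.967 g CO₂ ÷ 44.009 g/mol = 0.02197 mol
mol H = 2 × 0.198 g H₂O ÷ 18.015 g/mol = 0.02198 mol
Divide by the smallest (0.02197 mol): C 1.000, H 1.000
Empirical formula: CH
Empirical-formula mass = 13.02 g/mol; 78 ÷ 13.02 ≈ 6, so the molecular formula is C6H6.

C6H6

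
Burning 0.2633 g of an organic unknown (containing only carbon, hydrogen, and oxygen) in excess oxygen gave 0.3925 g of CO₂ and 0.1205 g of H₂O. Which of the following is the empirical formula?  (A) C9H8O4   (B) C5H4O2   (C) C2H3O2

mol C = 0.3925 g CO₂ ÷ 44.009 g/mol = 0.0089186 mol
mol H = 2 × 0.1205 g H₂O ÷ 18.015 g/mol = 0.013378 mol
mass O = 0.2633 − (0.10712 + 0.013485) = 0.14269 g → mol O = 0.14269 ÷ 15.999 = 0.0089189 mol
Divide by the smallest (0.0089186 mol): C 1.000, H 1.500, O 1.000
Multiplying each by 2 gives whole numbers: C 2.00, H 3.00, O 2.00

(C) C2H3O2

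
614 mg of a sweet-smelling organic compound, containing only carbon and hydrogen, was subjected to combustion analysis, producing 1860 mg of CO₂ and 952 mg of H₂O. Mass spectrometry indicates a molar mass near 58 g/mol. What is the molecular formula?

mol C = 1.86 g CO₂ ÷ 44.009 g/mol = 0.04226 mol
mol H = 2 × 0.952 g H₂O ÷ 18.015 g/mol = 0.1057 mol
Divide by the smallest (0.04226 mol): C 1.000, H 2.501
Multiplying each by 2 gives whole numbers: C 2.00, H 5.00
Empirical formula: C2H5
Empirical-formula mass = 29.06 g/mol; 58 ÷ 29.06 ≈ 2, so the molecular formula is C4H10.

C4H10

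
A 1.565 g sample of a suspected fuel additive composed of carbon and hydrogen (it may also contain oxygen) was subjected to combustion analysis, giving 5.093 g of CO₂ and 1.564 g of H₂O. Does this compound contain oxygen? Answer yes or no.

mol C = 5.093 g CO₂ ÷ 44.009 g/mol = 0.11573 mol
mol H = 2 × 1.564 g H₂O ÷ 18.015 g/mol = 0.17363 mol
C and H together account for 1.5650 g — essentially the entire 1.565 g sample — so the compound contains no oxygen.

no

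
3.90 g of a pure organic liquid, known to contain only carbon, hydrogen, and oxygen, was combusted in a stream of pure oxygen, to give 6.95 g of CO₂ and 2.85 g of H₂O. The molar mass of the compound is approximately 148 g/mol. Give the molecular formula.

C6H12O4

mol C = 6.95 g CO₂ ÷ 44.009 g/mol = 0.1579 mol
mol H = 2 × 2.85 g H₂O ÷ 18.015 g/mol = 0.3164 mol
mass O = 3.90 − (1.897 + 0.3189) = 1.684 g → mol O = 1.684 ÷ 15.999 = 0.1053 mol
Divide by the smallest (0.1053 mol): C 1.500, H 3.006, O 1.000
Multiplying each by 2 gives whole numbers: C 3.00, H 6.01, O 2.00
Empirical formula: C3H6O2
Empirical-formula mass = 74.08 g/mol; 148 ÷ 74.08 ≈ 2, so the molecular formula is C6H12O4.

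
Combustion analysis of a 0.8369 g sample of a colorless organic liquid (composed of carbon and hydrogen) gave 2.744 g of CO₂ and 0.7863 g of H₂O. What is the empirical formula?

C5H7

mol C = 2.744 g CO₂ ÷ 44.009 g/mol = 0.062351 mol
mol H = 2 × 0.7863 g H₂O ÷ 18.015 g/mol = 0.087294 mol
Divide by the smallest (0.062351 mol): C 1.000, H 1.400
Multiplying each by 5 gives whole numbers: C 5.00, H 7.00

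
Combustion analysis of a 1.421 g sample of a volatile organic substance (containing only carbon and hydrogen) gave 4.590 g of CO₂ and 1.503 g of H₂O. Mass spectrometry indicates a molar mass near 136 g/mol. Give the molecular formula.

mol C = 4.590 g CO₂ ÷ 44.009 g/mol = 0.10430 mol
mol H = 2 × 1.503 g H₂O ÷ 18.015 g/mol = 0.16686 mol
Divide by the smallest (0.10430 mol): C 1.000, H 1.600
Multiplying each by 5 gives whole numbers: C 5.00, H 8.00
Empirical formula: C5H8
Empirical-formula mass = 68.12 g/mol; 136 ÷ 68.12 ≈ 2, so the molecular formula is C10H16.

C10H16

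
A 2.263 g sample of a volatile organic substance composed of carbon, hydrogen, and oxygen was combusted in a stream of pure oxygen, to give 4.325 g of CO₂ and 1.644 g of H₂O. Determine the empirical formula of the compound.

C7H13O4

mol C = 4.325 g CO₂ ÷ 44.009 g/mol = 0.098275 mol
mol H = 2 × 1.644 g H₂O ÷ 18.015 g/mol = 0.18251 mol
mass O = 2.263 − (1.1804 + 0.18397) = 0.89864 g → mol O = 0.89864 ÷ 15.999 = 0.056169 mol
Divide by the smallest (0.056169 mol): C 1.750, H 3.249, O 1.000
Multiplying each by 4 gives whole numbers: C 7.00, H 13.00, O 4.00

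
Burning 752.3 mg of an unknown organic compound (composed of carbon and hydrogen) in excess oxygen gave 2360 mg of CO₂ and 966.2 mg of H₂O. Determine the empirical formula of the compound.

mol C = 2.360 g CO₂ ÷ 44.009 g/mol = 0.053625 mol
mol H = 2 × 0.9662 g H₂O ÷ 18.015 g/mol = 0.10727 mol
Divide by the smallest (0.053625 mol): C 1.000, H 2.000

CH2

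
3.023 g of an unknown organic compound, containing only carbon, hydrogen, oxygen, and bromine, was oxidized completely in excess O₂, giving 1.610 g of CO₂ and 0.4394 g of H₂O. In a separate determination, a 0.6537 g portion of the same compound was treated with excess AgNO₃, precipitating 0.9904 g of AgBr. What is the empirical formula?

mol C = 1.610 g CO₂ ÷ 44.009 g/mol = 0.036583 mol
mol H = 2 × 0.4394 g H₂O ÷ 18.015 g/mol = 0.048782 mol
From the AgBr data: mol Br per gram of compound = (0.9904 ÷ 187.772) ÷ 0.6537 = 0.0080687 mol/g, so in the 3.023 g combustion sample mol Br = 0.024392 mol
mass O = 3.023 − (0.43940 + 0.049172 + 1.9490) = 0.58544 g → mol O = 0.58544 ÷ 15.999 = 0.036592 mol
Divide by the smallest (0.024392 mol): C 1.500, H 2.000, Br 1.000, O 1.500
Multiplying each by 2 gives whole numbers: C 3.00, H 4.00, Br 2.00, O 3.00

C3H4Br2O3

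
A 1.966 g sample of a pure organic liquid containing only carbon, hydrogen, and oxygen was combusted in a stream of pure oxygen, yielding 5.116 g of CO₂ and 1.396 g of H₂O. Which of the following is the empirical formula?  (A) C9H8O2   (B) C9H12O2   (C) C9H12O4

mol C = 5.116 g CO₂ ÷ 44.009 g/mol = 0.11625 mol
mol H = 2 × 1.396 g H₂O ÷ 18.015 g/mol = 0.15498 mol
mass O = 1.966 − (1.3963 + 0.15622) = 0.41351 g → mol O = 0.41351 ÷ 15.999 = 0.025846 mol
Divide by the smallest (0.025846 mol): C 4.498, H 5.996, O 1.000
Multiplying each by 2 gives whole numbers: C 9.00, H 11.99, O 2.00

(B) C9H12O2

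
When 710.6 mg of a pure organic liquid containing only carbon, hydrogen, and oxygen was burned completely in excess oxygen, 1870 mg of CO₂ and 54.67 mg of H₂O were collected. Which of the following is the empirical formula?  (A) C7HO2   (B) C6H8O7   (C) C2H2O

(A) C7HO2

mol C = 1.870 g CO₂ ÷ 44.009 g/mol = 0.042491 mol
mol H = 2 × 0.05467 g H₂O ÷ 18.015 g/mol = 0.0060694 mol
mass O = 0.7106 − (0.51036 + 0.0061179) = 0.19412 g → mol O = 0.19412 ÷ 15.999 = 0.012133 mol
Divide by the smallest (0.0060694 mol): C 7.001, H 1.000, O 1.999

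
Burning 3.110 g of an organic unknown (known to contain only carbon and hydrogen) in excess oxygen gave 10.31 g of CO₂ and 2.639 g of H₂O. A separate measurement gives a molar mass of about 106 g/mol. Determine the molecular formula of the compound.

C8H10

mol C = 10.31 g CO₂ ÷ 44.009 g/mol = 0.23427 mol
mol H = 2 × 2.639 g H₂O ÷ 18.015 g/mol = 0.29298 mol
Divide by the smallest (0.23427 mol): C 1.000, H 1.251
Multiplying each by 4 gives whole numbers: C 4.00, H 5.00
Empirical formula: C4H5
Empirical-formula mass = 53.08 g/mol; 106 ÷ 53.08 ≈ 2, so the molecular formula is C8H10.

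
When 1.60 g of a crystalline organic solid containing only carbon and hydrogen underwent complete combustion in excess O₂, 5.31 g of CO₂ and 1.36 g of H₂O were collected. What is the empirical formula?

mol C = 5.31 g CO₂ ÷ 44.009 g/mol = 0.1207 mol
mol H = 2 × 1.36 g H₂O ÷ 18.015 g/mol = 0.1510 mol
Divide by the smallest (0.1207 mol): C 1.000, H 1.251
Multiplying each by 4 gives whole numbers: C 4.00, H 5.01

C4H5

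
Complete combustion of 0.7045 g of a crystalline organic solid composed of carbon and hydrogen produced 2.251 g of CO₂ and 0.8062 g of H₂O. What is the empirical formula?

mol C = 2.251 g CO₂ ÷ 44.009 g/mol = 0.051149 mol
mol H = 2 × 0.8062 g H₂O ÷ 18.015 g/mol = 0.089503 mol
Divide by the smallest (0.051149 mol): C 1.000, H 1.750
Multiplying each by 4 gives whole numbers: C 4.00, H 7.00

C4H7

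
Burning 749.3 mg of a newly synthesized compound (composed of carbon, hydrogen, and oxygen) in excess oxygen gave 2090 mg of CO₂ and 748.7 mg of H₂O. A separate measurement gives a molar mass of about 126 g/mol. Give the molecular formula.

mol C = 2.090 g CO₂ ÷ 44.009 g/mol = 0.047490 mol
mol H = 2 × 0.7487 g H₂O ÷ 18.015 g/mol = 0.083120 mol
mass O = 0.7493 − (0.57041 + 0.083785) = 0.095110 g → mol O = 0.095110 ÷ 15.999 = 0.0059447 mol
Divide by the smallest (0.0059447 mol): C 7.989, H 13.982, O 1.000
Empirical formula: C8H14O
Empirical-formula mass = 126.20 g/mol; 126 ÷ 126.20 ≈ 1, so the molecular formula is C8H14O.

C8H14O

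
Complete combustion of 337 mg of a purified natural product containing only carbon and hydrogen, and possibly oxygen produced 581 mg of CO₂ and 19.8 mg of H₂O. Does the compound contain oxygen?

yes

mol C = 0.581 g CO₂ ÷ 44.009 g/mol = 0.01320 mol
mol H = 2 × 0.0198 g H₂O ÷ 18.015 g/mol = 0.002198 mol
C and H account for only 0.1608 g of the 0.337 g sample; the remaining 0.1762 g must be oxygen.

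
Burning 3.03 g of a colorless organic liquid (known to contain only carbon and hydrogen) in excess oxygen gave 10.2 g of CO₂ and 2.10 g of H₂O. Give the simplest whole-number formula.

mol C = 10.2 g CO₂ ÷ 44.009 g/mol = 0.2318 mol
mol H = 2 × 2.10 g H₂O ÷ 18.015 g/mol = 0.2331 mol
Divide by the smallest (0.2318 mol): C 1.000, H 1.006

CH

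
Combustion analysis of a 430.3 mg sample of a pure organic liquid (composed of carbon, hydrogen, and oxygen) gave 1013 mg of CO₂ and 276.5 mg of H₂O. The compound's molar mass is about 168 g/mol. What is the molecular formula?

C9H12O3

mol C = 1.013 g CO₂ ÷ 44.009 g/mol = 0.023018 mol
mol H = 2 × 0.2765 g H₂O ÷ 18.015 g/mol = 0.030697 mol
mass O = 0.4303 − (0.27647 + 0.030942) = 0.12289 g → mol O = 0.12289 ÷ 15.999 = 0.0076810 mol
Divide by the smallest (0.0076810 mol): C 2.997, H 3.996, O 1.000
Empirical formula: C3H4O
Empirical-formula mass = 56.06 g/mol; 168 ÷ 56.06 ≈ 3, so the molecular formula is C9H12O3.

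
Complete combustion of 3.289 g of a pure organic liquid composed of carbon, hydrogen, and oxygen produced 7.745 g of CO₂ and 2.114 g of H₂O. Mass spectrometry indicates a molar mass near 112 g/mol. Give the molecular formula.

mol C = 7.745 g CO₂ ÷ 44.009 g/mol = 0.17599 mol
mol H = 2 × 2.114 g H₂O ÷ 18.015 g/mol = 0.23469 mol
mass O = 3.289 − (2.1138 + 0.23657) = 0.93865 g → mol O = 0.93865 ÷ 15.999 = 0.058669 mol
Divide by the smallest (0.058669 mol): C 3.000, H 4.000, O 1.000
Empirical formula: C3H4O
Empirical-formula mass = 56.06 g/mol; 112 ÷ 56.06 ≈ 2, so the molecular formula is C6H8O2.

C6H8O2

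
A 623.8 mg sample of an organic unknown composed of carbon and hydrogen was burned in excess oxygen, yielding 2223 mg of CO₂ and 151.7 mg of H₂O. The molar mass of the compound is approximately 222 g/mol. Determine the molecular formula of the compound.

C18H6

mol C = 2.223 g CO₂ ÷ 44.009 g/mol = 0.050512 mol
mol H = 2 × 0.1517 g H₂O ÷ 18.015 g/mol = 0.016842 mol
Divide by the smallest (0.016842 mol): C 2.999, H 1.000
Empirical formula: C3H
Empirical-formula mass = 37.04 g/mol; 222 ÷ 37.04 ≈ 6, so the molecular formula is C18H6.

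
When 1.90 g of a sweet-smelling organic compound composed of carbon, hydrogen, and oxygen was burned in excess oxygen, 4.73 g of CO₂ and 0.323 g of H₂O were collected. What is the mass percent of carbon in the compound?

mol C = 4.73 g CO₂ ÷ 44.009 g/mol = 0.1075 mol
mol H = 2 × 0.323 g H₂O ÷ 18.015 g/mol = 0.03586 mol
mass O = 1.90 − (1.291 + 0.03615) = 0.5729 g → mol O = 0.5729 ÷ 15.999 = 0.03581 mol
mass % C = 1.291 g ÷ 1.90 g × 100%

67.9%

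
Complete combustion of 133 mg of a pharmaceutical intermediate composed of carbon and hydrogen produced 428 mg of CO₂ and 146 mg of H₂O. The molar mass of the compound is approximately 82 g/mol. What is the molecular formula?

mol C = 0.428 g CO₂ ÷ 44.009 g/mol = 0.009725 mol
mol H = 2 × 0.146 g H₂O ÷ 18.015 g/mol = 0.01621 mol
Divide by the smallest (0.009725 mol): C 1.000, H 1.667
Multiplying each by 3 gives whole numbers: C 3.00, H 5.00
Empirical formula: C3H5
Empirical-formula mass = 41.07 g/mol; 82 ÷ 41.07 ≈ 2, so the molecular formula is C6H10.

C6H10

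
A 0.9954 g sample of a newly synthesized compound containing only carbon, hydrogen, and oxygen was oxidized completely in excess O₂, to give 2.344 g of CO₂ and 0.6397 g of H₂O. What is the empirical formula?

C3H4O

mol C = 2.344 g CO₂ ÷ 44.009 g/mol = 0.053262 mol
mol H = 2 × 0.6397 g H₂O ÷ 18.015 g/mol = 0.071019 mol
mass O = 0.9954 − (0.63973 + 0.071587) = 0.28409 g → mol O = 0.28409 ÷ 15.999 = 0.017756 mol
Divide by the smallest (0.017756 mol): C 3.000, H 4.000, O 1.000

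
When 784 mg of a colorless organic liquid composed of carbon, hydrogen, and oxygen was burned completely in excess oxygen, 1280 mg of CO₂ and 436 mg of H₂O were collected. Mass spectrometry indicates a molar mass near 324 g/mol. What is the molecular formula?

C12H20O10

mol C = 1.28 g CO₂ ÷ 44.009 g/mol = 0.02908 mol
mol H = 2 × 0.436 g H₂O ÷ 18.015 g/mol = 0.04840 mol
mass O = 0.784 − (0.3493 + 0.04879) = 0.3859 g → mol O = 0.3859 ÷ 15.999 = 0.02412 mol
Divide by the smallest (0.02412 mol): C 1.206, H 2.007, O 1.000
Multiplying each by 5 gives whole numbers: C 6.03, H 10.03, O 5.00
Empirical formula: C6H10O5
Empirical-formula mass = 162.14 g/mol; 324 ÷ 162.14 ≈ 2, so the molecular formula is C12H20O10.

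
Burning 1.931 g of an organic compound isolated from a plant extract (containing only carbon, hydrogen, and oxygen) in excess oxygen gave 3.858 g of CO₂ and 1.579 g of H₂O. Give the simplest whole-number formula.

mol C = 3.858 g CO₂ ÷ 44.009 g/mol = 0.087664 mol
mol H = 2 × 1.579 g H₂O ÷ 18.015 g/mol = 0.17530 mol
mass O = 1.931 − (1.0529 + 0.17670) = 0.70137 g → mol O = 0.70137 ÷ 15.999 = 0.043838 mol
Divide by the smallest (0.043838 mol): C 2.000, H 3.999, O 1.000

C2H4O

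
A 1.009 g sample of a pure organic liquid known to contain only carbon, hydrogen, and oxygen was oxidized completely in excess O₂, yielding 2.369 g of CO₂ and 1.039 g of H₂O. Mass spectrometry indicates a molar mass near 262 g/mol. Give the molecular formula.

C14H30O4

mol C = 2.369 g CO₂ ÷ 44.009 g/mol = 0.053830 mol
mol H = 2 × 1.039 g H₂O ÷ 18.015 g/mol = 0.11535 mol
mass O = 1.009 − (0.64655 + 0.11627) = 0.24618 g → mol O = 0.24618 ÷ 15.999 = 0.015387 mol
Divide by the smallest (0.015387 mol): C 3.498, H 7.496, O 1.000
Multiplying each by 2 gives whole numbers: C 7.00, H 14.99, O 2.00
Empirical formula: C7H15O2
Empirical-formula mass = 131.19 g/mol; 262 ÷ 131.19 ≈ 2, so the molecular formula is C14H30O4.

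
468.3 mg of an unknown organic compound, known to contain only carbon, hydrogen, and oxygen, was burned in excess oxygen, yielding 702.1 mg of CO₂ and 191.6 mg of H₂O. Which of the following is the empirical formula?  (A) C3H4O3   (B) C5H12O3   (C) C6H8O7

(A) C3H4O3

mol C = 0.7021 g CO₂ ÷ 44.009 g/mol = 0.015954 mol
mol H = 2 × 0.1916 g H₂O ÷ 18.015 g/mol = 0.021271 mol
mass O = 0.4683 − (0.19162 + 0.021441) = 0.25524 g → mol O = 0.25524 ÷ 15.999 = 0.015954 mol
Divide by the smallest (0.015954 mol): C 1.000, H 1.333, O 1.000
Multiplying each by 3 gives whole numbers: C 3.00, H 4.00, O 3.00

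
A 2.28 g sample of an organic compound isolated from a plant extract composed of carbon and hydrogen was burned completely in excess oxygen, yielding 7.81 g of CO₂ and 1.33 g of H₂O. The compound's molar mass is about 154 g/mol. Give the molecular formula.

C12H10

mol C = 7.81 g CO₂ ÷ 44.009 g/mol = 0.1775 mol
mol H = 2 × 1.33 g H₂O ÷ 18.015 g/mol = 0.1477 mol
Divide by the smallest (0.1477 mol): C 1.202, H 1.000
Multiplying each by 5 gives whole numbers: C 6.01, H 5.00
Empirical formula: C6H5
Empirical-formula mass = 77.11 g/mol; 154 ÷ 77.11 ≈ 2, so the molecular formula is C12H10.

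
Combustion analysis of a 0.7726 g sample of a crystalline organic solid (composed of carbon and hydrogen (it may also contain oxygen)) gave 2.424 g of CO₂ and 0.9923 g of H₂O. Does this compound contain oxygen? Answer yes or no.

mol C = 2.424 g CO₂ ÷ 44.009 g/mol = 0.055080 mol
mol H = 2 × 0.9923 g H₂O ÷ 18.015 g/mol = 0.11016 mol
C and H together account for 0.77261 g — essentially the entire 0.7726 g sample — so the compound contains no oxygen.

no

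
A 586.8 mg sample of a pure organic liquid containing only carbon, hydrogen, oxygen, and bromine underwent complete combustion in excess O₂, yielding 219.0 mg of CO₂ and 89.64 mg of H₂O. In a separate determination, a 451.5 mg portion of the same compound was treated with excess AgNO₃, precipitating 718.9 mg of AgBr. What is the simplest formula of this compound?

mol C = 0.2190 g CO₂ ÷ 44.009 g/mol = 0.0049763 mol
mol H = 2 × 0.08964 g H₂O ÷ 18.015 g/mol = 0.0099517 mol
From the AgBr data: mol Br per gram of compound = (0.7189 ÷ 187.772) ÷ 0.4515 = 0.0084797 mol/g, so in the 0.5868 g combustion sample mol Br = 0.0049759 mol
mass O = 0.5868 − (0.059770 + 0.010031 + 0.39759) = 0.11941 g → mol O = 0.11941 ÷ 15.999 = 0.0074633 mol
Divide by the smallest (0.0049759 mol): C 1.000, H 2.000, Br 1.000, O 1.500
Multiplying each by 2 gives whole numbers: C 2.00, H 4.00, Br 2.00, O 3.00

C2H4Br2O3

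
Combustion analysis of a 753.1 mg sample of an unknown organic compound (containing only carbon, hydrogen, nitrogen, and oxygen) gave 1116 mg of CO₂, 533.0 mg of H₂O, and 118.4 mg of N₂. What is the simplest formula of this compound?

C3H7NO2

mol C = 1.116 g CO₂ ÷ 44.009 g/mol = 0.025358 mol
mol H = 2 × 0.5330 g H₂O ÷ 18.015 g/mol = 0.059173 mol
mol N = 2 × 0.1184 g N₂ ÷ 28.014 g/mol = 0.0084529 mol
mass O = 0.7531 − (0.30458 + 0.059646 + 0.11840) = 0.27047 g → mol O = 0.27047 ÷ 15.999 = 0.016906 mol
Divide by the smallest (0.0084529 mol): C 3.000, H 7.000, N 1.000, O 2.000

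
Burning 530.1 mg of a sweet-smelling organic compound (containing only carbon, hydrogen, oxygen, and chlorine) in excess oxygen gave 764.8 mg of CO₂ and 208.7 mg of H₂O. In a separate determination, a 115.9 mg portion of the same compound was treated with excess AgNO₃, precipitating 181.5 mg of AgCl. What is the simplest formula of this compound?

mol C = 0.7648 g CO₂ ÷ 44.009 g/mol = 0.017378 mol
mol H = 2 × 0.2087 g H₂O ÷ 18.015 g/mol = 0.023170 mol
From the AgCl data: mol Cl per gram of compound = (0.1815 ÷ 143.318) ÷ 0.1159 = 0.010927 mol/g, so in the 0.5301 g combustion sample mol Cl = 0.0057923 mol
mass O = 0.5301 − (0.20873 + 0.023355 + 0.20534) = 0.092678 g → mol O = 0.092678 ÷ 15.999 = 0.0057927 mol
Divide by the smallest (0.0057923 mol): C 3.000, H 4.000, Cl 1.000, O 1.000

C3H4ClO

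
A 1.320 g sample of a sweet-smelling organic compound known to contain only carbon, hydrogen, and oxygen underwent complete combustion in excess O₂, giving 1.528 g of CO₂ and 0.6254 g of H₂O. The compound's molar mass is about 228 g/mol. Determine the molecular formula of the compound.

mol C = 1.528 g CO₂ ÷ 44.009 g/mol = 0.034720 mol
mol H = 2 × 0.6254 g H₂O ÷ 18.015 g/mol = 0.069431 mol
mass O = 1.320 − (0.41702 + 0.069986) = 0.83299 g → mol O = 0.83299 ÷ 15.999 = 0.052065 mol
Divide by the smallest (0.034720 mol): C 1.000, H 2.000, O 1.500
Multiplying each by 2 gives whole numbers: C 2.00, H 4.00, O 3.00
Empirical formula: C2H4O3
Empirical-formula mass = 76.05 g/mol; 228 ÷ 76.05 ≈ 3, so the molecular formula is C6H12O9.

C6H12O9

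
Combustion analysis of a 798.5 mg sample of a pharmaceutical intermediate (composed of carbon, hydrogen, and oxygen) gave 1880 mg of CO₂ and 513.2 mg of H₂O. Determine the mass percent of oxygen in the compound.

mol C = 1.880 g CO₂ ÷ 44.009 g/mol = 0.042719 mol
mol H = 2 × 0.5132 g H₂O ÷ 18.015 g/mol = 0.056975 mol
mass O = 0.7985 − (0.51309 + 0.057431) = 0.22798 g → mol O = 0.22798 ÷ 15.999 = 0.014249 mol
mass % O = 0.22798 g ÷ 0.7985 g × 100%

28.55%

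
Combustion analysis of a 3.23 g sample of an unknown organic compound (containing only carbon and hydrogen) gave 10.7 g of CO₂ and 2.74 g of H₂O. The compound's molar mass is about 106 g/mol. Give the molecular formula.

C8H10

mol C = 10.7 g CO₂ ÷ 44.009 g/mol = 0.2431 mol
mol H = 2 × 2.74 g H₂O ÷ 18.015 g/mol = 0.3042 mol
Divide by the smallest (0.2431 mol): C 1.000, H 1.251
Multiplying each by 4 gives whole numbers: C 4.00, H 5.00
Empirical formula: C4H5
Empirical-formula mass = 53.08 g/mol; 106 ÷ 53.08 ≈ 2, so the molecular formula is C8H10.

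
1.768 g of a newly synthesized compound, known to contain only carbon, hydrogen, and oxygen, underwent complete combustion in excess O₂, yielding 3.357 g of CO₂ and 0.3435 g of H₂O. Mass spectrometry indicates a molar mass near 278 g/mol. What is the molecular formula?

mol C = 3.357 g CO₂ ÷ 44.009 g/mol = 0.076280 mol
mol H = 2 × 0.3435 g H₂O ÷ 18.015 g/mol = 0.038135 mol
mass O = 1.768 − (0.91620 + 0.038440) = 0.81336 g → mol O = 0.81336 ÷ 15.999 = 0.050838 mol
Divide by the smallest (0.038135 mol): C 2.000, H 1.000, O 1.333
Multiplying each by 3 gives whole numbers: C 6.00, H 3.00, O 4.00
Empirical formula: C6H3O4
Empirical-formula mass = 139.09 g/mol; 278 ÷ 139.09 ≈ 2, so the molecular formula is C12H6O8.

C12H6O8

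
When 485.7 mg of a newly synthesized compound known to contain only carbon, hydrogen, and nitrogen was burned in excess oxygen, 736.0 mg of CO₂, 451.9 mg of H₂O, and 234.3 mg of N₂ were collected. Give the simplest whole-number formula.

CH3N

mol C = 0.7360 g CO₂ ÷ 44.009 g/mol = 0.016724 mol
mol H = 2 × 0.4519 g H₂O ÷ 18.015 g/mol = 0.050169 mol
mol N = 2 × 0.2343 g N₂ ÷ 28.014 g/mol = 0.016727 mol
Divide by the smallest (0.016724 mol): C 1.000, H 3.000, N 1.000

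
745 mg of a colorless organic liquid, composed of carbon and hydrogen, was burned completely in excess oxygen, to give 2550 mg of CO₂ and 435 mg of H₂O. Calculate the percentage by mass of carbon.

mol C = 2.55 g CO₂ ÷ 44.009 g/mol = 0.05794 mol
mol H = 2 × 0.435 g H₂O ÷ 18.015 g/mol = 0.04829 mol
mass % C = 0.6959 g ÷ 0.745 g × 100%

93.4%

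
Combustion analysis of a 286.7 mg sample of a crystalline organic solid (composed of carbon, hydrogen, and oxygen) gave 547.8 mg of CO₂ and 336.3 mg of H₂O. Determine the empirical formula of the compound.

C2H6O

mol C = 0.5478 g CO₂ ÷ 44.009 g/mol = 0.012447 mol
mol H = 2 × 0.3363 g H₂O ÷ 18.015 g/mol = 0.037336 mol
mass O = 0.2867 − (0.14951 + 0.037634) = 0.099559 g → mol O = 0.099559 ÷ 15.999 = 0.0062229 mol
Divide by the smallest (0.0062229 mol): C 2.000, H 6.000, O 1.000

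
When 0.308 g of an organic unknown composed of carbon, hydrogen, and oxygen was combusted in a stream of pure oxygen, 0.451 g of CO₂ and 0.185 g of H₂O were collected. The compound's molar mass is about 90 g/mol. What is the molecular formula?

mol C = 0.451 g CO₂ ÷ 44.009 g/mol = 0.01025 mol
mol H = 2 × 0.185 g H₂O ÷ 18.015 g/mol = 0.02054 mol
mass O = 0.308 − (0.1231 + 0.02070) = 0.1642 g → mol O = 0.1642 ÷ 15.999 = 0.01026 mol
Divide by the smallest (0.01025 mol): C 1.000, H 2.004, O 1.002
Empirical formula: CH2O
Empirical-formula mass = 30.03 g/mol; 90 ÷ 30.03 ≈ 3, so the molecular formula is C3H6O3.

C3H6O3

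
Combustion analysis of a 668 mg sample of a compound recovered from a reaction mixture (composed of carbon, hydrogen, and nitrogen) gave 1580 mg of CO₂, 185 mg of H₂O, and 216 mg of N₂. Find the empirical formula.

C7H4N3

mol C = 1.58 g CO₂ ÷ 44.009 g/mol = 0.03590 mol
mol H = 2 × 0.185 g H₂O ÷ 18.015 g/mol = 0.02054 mol
mol N = 2 × 0.216 g N₂ ÷ 28.014 g/mol = 0.01542 mol
Divide by the smallest (0.01542 mol): C 2.328, H 1.332, N 1.000
Multiplying each by 3 gives whole numbers: C 6.98, H 4.00, N 3.00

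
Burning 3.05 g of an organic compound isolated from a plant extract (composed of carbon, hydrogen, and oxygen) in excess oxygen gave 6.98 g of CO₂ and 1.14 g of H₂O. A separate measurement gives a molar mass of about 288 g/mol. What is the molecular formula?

mol C = 6.98 g CO₂ ÷ 44.009 g/mol = 0.1586 mol
mol H = 2 × 1.14 g H₂O ÷ 18.015 g/mol = 0.1266 mol
mass O = 3.05 − (1.905 + 0.1276) = 1.017 g → mol O = 1.017 ÷ 15.999 = 0.06359 mol
Divide by the smallest (0.06359 mol): C 2.494, H 1.990, O 1.000
Multiplying each by 2 gives whole numbers: C 4.99, H 3.98, O 2.00
Empirical formula: C5H4O2
Empirical-formula mass = 96.08 g/mol; 288 ÷ 96.08 ≈ 3, so the molecular formula is C15H12O6.

C15H12O6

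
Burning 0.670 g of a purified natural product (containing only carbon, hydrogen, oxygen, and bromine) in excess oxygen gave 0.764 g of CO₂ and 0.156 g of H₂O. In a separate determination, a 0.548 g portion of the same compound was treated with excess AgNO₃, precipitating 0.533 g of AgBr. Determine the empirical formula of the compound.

mol C = 0.764 g CO₂ ÷ 44.009 g/mol = 0.01736 mol
mol H = 2 × 0.156 g H₂O ÷ 18.015 g/mol = 0.01732 mol
From the AgBr data: mol Br per gram of compound = (0.533 ÷ 187.772) ÷ 0.548 = 0.005180 mol/g, so in the 0.670 g combustion sample mol Br = 0.003470 mol
mass O = 0.670 − (0.2085 + 0.01746 + 0.2773) = 0.1667 g → mol O = 0.1667 ÷ 15.999 = 0.01042 mol
Divide by the smallest (0.003470 mol): C 5.002, H 4.990, Br 1.000, O 3.003

C5H5BrO3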